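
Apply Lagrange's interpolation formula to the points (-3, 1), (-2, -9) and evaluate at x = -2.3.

Lagrange interpolation formula:
P(x) = Σ yᵢ × Lᵢ(x)
where Lᵢ(x) = Π_{j≠i} (x - xⱼ)/(xᵢ - xⱼ)

L_0(-2.3) = (-2.3 - (-2))/(-3 - (-2)) = 0.300000
L_1(-2.3) = (-2.3 - (-3))/(-2 - (-3)) = 0.700000

P(-2.3) = 1×L_0(-2.3) + (-9)×L_1(-2.3)
P(-2.3) = -6.000000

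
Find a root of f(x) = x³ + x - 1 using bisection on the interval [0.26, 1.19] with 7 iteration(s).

f(x) = x³ + x - 1
Initial interval: [0.26, 1.19]

Iteration 1:
  c_1 = (0.260000 + 1.190000)/2 = 0.725000
  f(c_1) = f(0.725000) = 0.106078
  f(a) × f(c) < 0, new interval: [0.260000, 0.725000]
Iteration 2:
  c_2 = (0.260000 + 0.725000)/2 = 0.492500
  f(c_2) = f(0.492500) = -0.388041
  f(a) × f(c) ≥ 0, new interval: [0.492500, 0.725000]
Iteration 3:
  c_3 = (0.492500 + 0.725000)/2 = 0.608750
  f(c_3) = f(0.608750) = -0.165662
  f(a) × f(c) ≥ 0, new interval: [0.608750, 0.725000]
Iteration 4:
  c_4 = (0.608750 + 0.725000)/2 = 0.666875
  f(c_4) = f(0.666875) = -0.036551
  f(a) × f(c) ≥ 0, new interval: [0.666875, 0.725000]
Iteration 5:
  c_5 = (0.666875 + 0.725000)/2 = 0.695937
  f(c_5) = f(0.695937) = 0.033000
  f(a) × f(c) < 0, new interval: [0.666875, 0.695937]
Iteration 6:
  c_6 = (0.666875 + 0.695937)/2 = 0.681406
  f(c_6) = f(0.681406) = -0.002207
  f(a) × f(c) ≥ 0, new interval: [0.681406, 0.695937]
Iteration 7:
  c_7 = (0.681406 + 0.695937)/2 = 0.688672
  f(c_7) = f(0.688672) = 0.015288
  f(a) × f(c) < 0, new interval: [0.681406, 0.688672]

After 7 iteration(s), the approximation is c_7 = 0.688672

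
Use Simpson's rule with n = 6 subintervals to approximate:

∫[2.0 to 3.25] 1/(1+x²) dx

f(x) = 1/(1+x²)
a = 2.0, b = 3.25, n = 6
h = (b - a)/n = 0.208333

Simpson's rule: (h/3)[f(x₀) + 4f(x₁) + 2f(x₂) + ... + f(xₙ)]

x_0 = 2.0000, f(x_0) = 0.200000, coefficient = 1
x_1 = 2.2083, f(x_1) = 0.170162, coefficient = 4
x_2 = 2.4167, f(x_2) = 0.146193, coefficient = 2
x_3 = 2.6250, f(x_3) = 0.126733, coefficient = 4
x_4 = 2.8333, f(x_4) = 0.110769, coefficient = 2
x_5 = 3.0417, f(x_5) = 0.097544, coefficient = 4
x_6 = 3.2500, f(x_6) = 0.086486, coefficient = 1

I ≈ (0.208333/3) × 2.378169 = 0.165151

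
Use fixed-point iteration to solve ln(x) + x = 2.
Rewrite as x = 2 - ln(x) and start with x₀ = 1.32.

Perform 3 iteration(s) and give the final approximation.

Equation: ln(x) + x = 2
Fixed-point form: x = 2 - ln(x)
x₀ = 1.32

x_1 = g(1.320000) = 1.722368
x_2 = g(1.722368) = 1.456300
x_3 = g(1.456300) = 1.624101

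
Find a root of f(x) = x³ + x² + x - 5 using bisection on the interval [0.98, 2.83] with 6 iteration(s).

f(x) = x³ + x² + x - 5
Initial interval: [0.98, 2.83]

Iteration 1:
  c_1 = (0.980000 + 2.830000)/2 = 1.905000
  f(c_1) = f(1.905000) = 7.447318
  f(a) × f(c) < 0, new interval: [0.980000, 1.905000]
Iteration 2:
  c_2 = (0.980000 + 1.905000)/2 = 1.442500
  f(c_2) = f(1.442500) = 1.524869
  f(a) × f(c) < 0, new interval: [0.980000, 1.442500]
Iteration 3:
  c_3 = (0.980000 + 1.442500)/2 = 1.211250
  f(c_3) = f(1.211250) = -0.544566
  f(a) × f(c) ≥ 0, new interval: [1.211250, 1.442500]
Iteration 4:
  c_4 = (1.211250 + 1.442500)/2 = 1.326875
  f(c_4) = f(1.326875) = 0.423565
  f(a) × f(c) < 0, new interval: [1.211250, 1.326875]
Iteration 5:
  c_5 = (1.211250 + 1.326875)/2 = 1.269062
  f(c_5) = f(1.269062) = -0.076568
  f(a) × f(c) ≥ 0, new interval: [1.269062, 1.326875]
Iteration 6:
  c_6 = (1.269062 + 1.326875)/2 = 1.297969
  f(c_6) = f(1.297969) = 0.169409
  f(a) × f(c) < 0, new interval: [1.269062, 1.297969]

After 6 iteration(s), the approximation is c_6 = 1.297969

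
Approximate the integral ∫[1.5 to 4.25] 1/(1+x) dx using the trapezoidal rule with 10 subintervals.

f(x) = 1/(1+x)
a = 1.5, b = 4.25, n = 10
h = (b - a)/n = 0.275000

Trapezoidal rule: (h/2)[f(x₀) + 2f(x₁) + 2f(x₂) + ... + f(xₙ)]

x_0 = 1.5000, f(x_0) = 0.400000, coefficient = 1
x_1 = 1.7750, f(x_1) = 0.360360, coefficient = 2
x_2 = 2.0500, f(x_2) = 0.327869, coefficient = 2
x_3 = 2.3250, f(x_3) = 0.300752, coefficient = 2
x_4 = 2.6000, f(x_4) = 0.277778, coefficient = 2
x_5 = 2.8750, f(x_5) = 0.258065, coefficient = 2
x_6 = 3.1500, f(x_6) = 0.240964, coefficient = 2
x_7 = 3.4250, f(x_7) = 0.225989, coefficient = 2
x_8 = 3.7000, f(x_8) = 0.212766, coefficient = 2
x_9 = 3.9750, f(x_9) = 0.201005, coefficient = 2
x_10 = 4.2500, f(x_10) = 0.190476, coefficient = 1

I ≈ (0.275000/2) × 5.401570 = 0.742716
Exact value: 0.741937
Error: 0.000779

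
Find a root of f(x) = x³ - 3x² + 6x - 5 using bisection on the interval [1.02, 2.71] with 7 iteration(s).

f(x) = x³ - 3x² + 6x - 5
Initial interval: [1.02, 2.71]

Iteration 1:
  c_1 = (1.020000 + 2.710000)/2 = 1.865000
  f(c_1) = f(1.865000) = 2.242215
  f(a) × f(c) < 0, new interval: [1.020000, 1.865000]
Iteration 2:
  c_2 = (1.020000 + 1.865000)/2 = 1.442500
  f(c_2) = f(1.442500) = 0.414144
  f(a) × f(c) < 0, new interval: [1.020000, 1.442500]
Iteration 3:
  c_3 = (1.020000 + 1.442500)/2 = 1.231250
  f(c_3) = f(1.231250) = -0.293884
  f(a) × f(c) ≥ 0, new interval: [1.231250, 1.442500]
Iteration 4:
  c_4 = (1.231250 + 1.442500)/2 = 1.336875
  f(c_4) = f(1.336875) = 0.048855
  f(a) × f(c) < 0, new interval: [1.231250, 1.336875]
Iteration 5:
  c_5 = (1.231250 + 1.336875)/2 = 1.284063
  f(c_5) = f(1.284063) = -0.124891
  f(a) × f(c) ≥ 0, new interval: [1.284063, 1.336875]
Iteration 6:
  c_6 = (1.284063 + 1.336875)/2 = 1.310469
  f(c_6) = f(1.310469) = -0.038667
  f(a) × f(c) ≥ 0, new interval: [1.310469, 1.336875]
Iteration 7:
  c_7 = (1.310469 + 1.336875)/2 = 1.323672
  f(c_7) = f(1.323672) = 0.004925
  f(a) × f(c) < 0, new interval: [1.310469, 1.323672]

After 7 iteration(s), the approximation is c_7 = 1.323672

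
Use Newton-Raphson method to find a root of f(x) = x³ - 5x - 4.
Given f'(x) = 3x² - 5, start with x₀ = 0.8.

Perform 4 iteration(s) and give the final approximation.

f(x) = x³ - 5x - 4
f'(x) = 3x² - 5
x₀ = 0.8

Newton-Raphson formula: x_{n+1} = x_n - f(x_n)/f'(x_n)

Iteration 1:
  f(0.800000) = -7.488000
  f'(0.800000) = -3.080000
  x_1 = 0.800000 - (-7.488000)/(-3.080000) = -1.631169
Iteration 2:
  f(-1.631169) = -0.184226
  f'(-1.631169) = 2.982135
  x_2 = -1.631169 - (-0.184226)/2.982135 = -1.569392
Iteration 3:
  f(-1.569392) = -0.018440
  f'(-1.569392) = 2.388977
  x_3 = -1.569392 - (-0.018440)/2.388977 = -1.561674
Iteration 4:
  f(-1.561674) = -0.000280
  f'(-1.561674) = 2.316475
  x_4 = -1.561674 - (-0.000280)/2.316475 = -1.561553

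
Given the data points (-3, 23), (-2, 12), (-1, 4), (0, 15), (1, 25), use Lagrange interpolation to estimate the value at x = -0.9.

Lagrange interpolation formula:
P(x) = Σ yᵢ × Lᵢ(x)
where Lᵢ(x) = Π_{j≠i} (x - xⱼ)/(xᵢ - xⱼ)

L_0(-0.9) = (-0.9 - (-2))/(-3 - (-2)) × (-0.9 - (-1))/(-3 - (-1)) × (-0.9 - 0)/(-3 - 0) × (-0.9 - 1)/(-3 - 1) = 0.007837
L_1(-0.9) = (-0.9 - (-3))/(-2 - (-3)) × (-0.9 - (-1))/(-2 - (-1)) × (-0.9 - 0)/(-2 - 0) × (-0.9 - 1)/(-2 - 1) = -0.059850
L_2(-0.9) = (-0.9 - (-3))/(-1 - (-3)) × (-0.9 - (-2))/(-1 - (-2)) × (-0.9 - 0)/(-1 - 0) × (-0.9 - 1)/(-1 - 1) = 0.987525
L_3(-0.9) = (-0.9 - (-3))/(0 - (-3)) × (-0.9 - (-2))/(0 - (-2)) × (-0.9 - (-1))/(0 - (-1)) × (-0.9 - 1)/(0 - 1) = 0.073150
L_4(-0.9) = (-0.9 - (-3))/(1 - (-3)) × (-0.9 - (-2))/(1 - (-2)) × (-0.9 - (-1))/(1 - (-1)) × (-0.9 - 0)/(1 - 0) = -0.008663

P(-0.9) = 23×L_0(-0.9) + 12×L_1(-0.9) + 4×L_2(-0.9) + 15×L_3(-0.9) + 25×L_4(-0.9)
P(-0.9) = 4.292850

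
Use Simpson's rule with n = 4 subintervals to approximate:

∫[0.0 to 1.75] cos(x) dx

f(x) = cos(x)
a = 0.0, b = 1.75, n = 4
h = (b - a)/n = 0.437500

Simpson's rule: (h/3)[f(x₀) + 4f(x₁) + 2f(x₂) + ... + f(xₙ)]

x_0 = 0.0000, f(x_0) = 1.000000, coefficient = 1
x_1 = 0.4375, f(x_1) = 0.905814, coefficient = 4
x_2 = 0.8750, f(x_2) = 0.640997, coefficient = 2
x_3 = 1.3125, f(x_3) = 0.255434, coefficient = 4
x_4 = 1.7500, f(x_4) = -0.178246, coefficient = 1

I ≈ (0.437500/3) × 6.748737 = 0.984191
Exact value: 0.983986
Error: 0.000205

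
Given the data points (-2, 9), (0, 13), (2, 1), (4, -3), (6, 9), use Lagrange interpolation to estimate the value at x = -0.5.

Lagrange interpolation formula:
P(x) = Σ yᵢ × Lᵢ(x)
where Lᵢ(x) = Π_{j≠i} (x - xⱼ)/(xᵢ - xⱼ)

L_0(-0.5) = (-0.5 - 0)/(-2 - 0) × (-0.5 - 2)/(-2 - 2) × (-0.5 - 4)/(-2 - 4) × (-0.5 - 6)/(-2 - 6) = 0.095215
L_1(-0.5) = (-0.5 - (-2))/(0 - (-2)) × (-0.5 - 2)/(0 - 2) × (-0.5 - 4)/(0 - 4) × (-0.5 - 6)/(0 - 6) = 1.142578
L_2(-0.5) = (-0.5 - (-2))/(2 - (-2)) × (-0.5 - 0)/(2 - 0) × (-0.5 - 4)/(2 - 4) × (-0.5 - 6)/(2 - 6) = -0.342773
L_3(-0.5) = (-0.5 - (-2))/(4 - (-2)) × (-0.5 - 0)/(4 - 0) × (-0.5 - 2)/(4 - 2) × (-0.5 - 6)/(4 - 6) = 0.126953
L_4(-0.5) = (-0.5 - (-2))/(6 - (-2)) × (-0.5 - 0)/(6 - 0) × (-0.5 - 2)/(6 - 2) × (-0.5 - 4)/(6 - 4) = -0.021973

P(-0.5) = 9×L_0(-0.5) + 13×L_1(-0.5) + 1×L_2(-0.5) + (-3)×L_3(-0.5) + 9×L_4(-0.5)
P(-0.5) = 14.789062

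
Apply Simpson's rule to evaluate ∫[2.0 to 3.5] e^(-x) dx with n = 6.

f(x) = e^(-x)
a = 2.0, b = 3.5, n = 6
h = (b - a)/n = 0.250000

Simpson's rule: (h/3)[f(x₀) + 4f(x₁) + 2f(x₂) + ... + f(xₙ)]

x_0 = 2.0000, f(x_0) = 0.135335, coefficient = 1
x_1 = 2.2500, f(x_1) = 0.105399, coefficient = 4
x_2 = 2.5000, f(x_2) = 0.082085, coefficient = 2
x_3 = 2.7500, f(x_3) = 0.063928, coefficient = 4
x_4 = 3.0000, f(x_4) = 0.049787, coefficient = 2
x_5 = 3.2500, f(x_5) = 0.038774, coefficient = 4
x_6 = 3.5000, f(x_6) = 0.030197, coefficient = 1

I ≈ (0.250000/3) × 1.261682 = 0.105140
Exact value: 0.105138
Error: 0.000002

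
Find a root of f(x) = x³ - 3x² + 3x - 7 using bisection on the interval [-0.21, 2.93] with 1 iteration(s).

f(x) = x³ - 3x² + 3x - 7
Initial interval: [-0.21, 2.93]

Iteration 1:
  c_1 = (-0.210000 + 2.930000)/2 = 1.360000
  f(c_1) = f(1.360000) = -5.953344
  f(a) × f(c) ≥ 0, new interval: [1.360000, 2.930000]

After 1 iteration(s), the approximation is c_1 = 1.360000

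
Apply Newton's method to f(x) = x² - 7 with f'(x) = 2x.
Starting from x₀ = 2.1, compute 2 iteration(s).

f(x) = x² - 7
f'(x) = 2x
x₀ = 2.1

Newton-Raphson formula: x_{n+1} = x_n - f(x_n)/f'(x_n)

Iteration 1:
  f(2.100000) = -2.590000
  f'(2.100000) = 4.200000
  x_1 = 2.100000 - (-2.590000)/4.200000 = 2.716667
Iteration 2:
  f(2.716667) = 0.380278
  f'(2.716667) = 5.433333
  x_2 = 2.716667 - 0.380278/5.433333 = 2.646677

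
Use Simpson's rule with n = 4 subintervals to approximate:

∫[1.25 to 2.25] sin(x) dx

f(x) = sin(x)
a = 1.25, b = 2.25, n = 4
h = (b - a)/n = 0.250000

Simpson's rule: (h/3)[f(x₀) + 4f(x₁) + 2f(x₂) + ... + f(xₙ)]

x_0 = 1.2500, f(x_0) = 0.948985, coefficient = 1
x_1 = 1.5000, f(x_1) = 0.997495, coefficient = 4
x_2 = 1.7500, f(x_2) = 0.983986, coefficient = 2
x_3 = 2.0000, f(x_3) = 0.909297, coefficient = 4
x_4 = 2.2500, f(x_4) = 0.778073, coefficient = 1

I ≈ (0.250000/3) × 11.322199 = 0.943517
Exact value: 0.943496
Error: 0.000021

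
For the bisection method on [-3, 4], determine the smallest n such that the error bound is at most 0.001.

We need (b-a)/2^n ≤ 0.001
(4 - (-3))/2^n ≤ 0.001
7/2^n ≤ 0.001
2^n ≥ 7000
n ≥ log₂(7000) = 12.77
n ≥ 13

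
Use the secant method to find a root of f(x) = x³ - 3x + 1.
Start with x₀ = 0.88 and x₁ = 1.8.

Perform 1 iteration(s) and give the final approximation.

f(x) = x³ - 3x + 1
x₀ = 0.88, x₁ = 1.8

Secant formula: x_{n+1} = x_n - f(x_n)(x_n - x_{n-1})/(f(x_n) - f(x_{n-1}))

Iteration 1:
  f(0.880000) = -0.958528
  f(1.800000) = 1.432000
  x_2 = 1.800000 - 1.432000×(1.800000 - 0.880000)/(1.432000 - (-0.958528))
       = 1.248892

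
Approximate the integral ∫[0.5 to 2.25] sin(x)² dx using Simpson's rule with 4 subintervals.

f(x) = sin(x)²
a = 0.5, b = 2.25, n = 4
h = (b - a)/n = 0.437500

Simpson's rule: (h/3)[f(x₀) + 4f(x₁) + 2f(x₂) + ... + f(xₙ)]

x_0 = 0.5000, f(x_0) = 0.229849, coefficient = 1
x_1 = 0.9375, f(x_1) = 0.649767, coefficient = 4
x_2 = 1.3750, f(x_2) = 0.962151, coefficient = 2
x_3 = 1.8125, f(x_3) = 0.942708, coefficient = 4
x_4 = 2.2500, f(x_4) = 0.605398, coefficient = 1

I ≈ (0.437500/3) × 9.129449 = 1.331378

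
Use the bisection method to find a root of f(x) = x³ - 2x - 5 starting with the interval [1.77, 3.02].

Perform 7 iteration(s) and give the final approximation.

f(x) = x³ - 2x - 5
Initial interval: [1.77, 3.02]

Iteration 1:
  c_1 = (1.770000 + 3.020000)/2 = 2.395000
  f(c_1) = f(2.395000) = 3.947780
  f(a) × f(c) < 0, new interval: [1.770000, 2.395000]
Iteration 2:
  c_2 = (1.770000 + 2.395000)/2 = 2.082500
  f(c_2) = f(2.082500) = -0.133601
  f(a) × f(c) ≥ 0, new interval: [2.082500, 2.395000]
Iteration 3:
  c_3 = (2.082500 + 2.395000)/2 = 2.238750
  f(c_3) = f(2.238750) = 1.743118
  f(a) × f(c) < 0, new interval: [2.082500, 2.238750]
Iteration 4:
  c_4 = (2.082500 + 2.238750)/2 = 2.160625
  f(c_4) = f(2.160625) = 0.765197
  f(a) × f(c) < 0, new interval: [2.082500, 2.160625]
Iteration 5:
  c_5 = (2.082500 + 2.160625)/2 = 2.121563
  f(c_5) = f(2.121563) = 0.306086
  f(a) × f(c) < 0, new interval: [2.082500, 2.121563]
Iteration 6:
  c_6 = (2.082500 + 2.121563)/2 = 2.102031
  f(c_6) = f(2.102031) = 0.083837
  f(a) × f(c) < 0, new interval: [2.082500, 2.102031]
Iteration 7:
  c_7 = (2.082500 + 2.102031)/2 = 2.092266
  f(c_7) = f(2.092266) = -0.025481
  f(a) × f(c) ≥ 0, new interval: [2.092266, 2.102031]

After 7 iteration(s), the approximation is c_7 = 2.092266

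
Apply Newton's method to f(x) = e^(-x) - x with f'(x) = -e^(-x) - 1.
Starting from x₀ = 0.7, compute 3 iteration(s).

f(x) = e^(-x) - x
f'(x) = -e^(-x) - 1
x₀ = 0.7

Newton-Raphson formula: x_{n+1} = x_n - f(x_n)/f'(x_n)

Iteration 1:
  f(0.700000) = -0.203415
  f'(0.700000) = -1.496585
  x_1 = 0.700000 - (-0.203415)/(-1.496585) = 0.564081
Iteration 2:
  f(0.564081) = 0.004802
  f'(0.564081) = -1.568883
  x_2 = 0.564081 - 0.004802/(-1.568883) = 0.567142
Iteration 3:
  f(0.567142) = 0.000003
  f'(0.567142) = -1.567144
  x_3 = 0.567142 - 0.000003/(-1.567144) = 0.567143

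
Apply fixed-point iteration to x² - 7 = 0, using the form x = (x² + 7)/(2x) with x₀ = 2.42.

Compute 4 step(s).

Equation: x² - 7 = 0
Fixed-point form: x = (x² + 7)/(2x)
x₀ = 2.42

x_1 = g(2.420000) = 2.656281
x_2 = g(2.656281) = 2.645772
x_3 = g(2.645772) = 2.645751
x_4 = g(2.645751) = 2.645751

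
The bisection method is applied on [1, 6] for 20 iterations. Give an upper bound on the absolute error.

Bisection error bound: |error| ≤ (b-a)/2^n
|error| ≤ (6 - 1)/2^20 = 5/2^20
|error| ≤ 0.0000047684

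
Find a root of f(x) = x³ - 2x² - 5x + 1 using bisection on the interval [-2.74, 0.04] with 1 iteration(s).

f(x) = x³ - 2x² - 5x + 1
Initial interval: [-2.74, 0.04]

Iteration 1:
  c_1 = (-2.740000 + 0.040000)/2 = -1.350000
  f(c_1) = f(-1.350000) = 1.644625
  f(a) × f(c) < 0, new interval: [-2.740000, -1.350000]

After 1 iteration(s), the approximation is c_1 = -1.350000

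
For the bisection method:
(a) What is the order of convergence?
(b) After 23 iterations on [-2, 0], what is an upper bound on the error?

(a) Bisection has linear (order 1) convergence; the error is halved each step.

(b) Error bound = (b-a)/2^n = (0 - (-2))/2^{23}
    = 2/2^{23}

(a) 1 (linear); (b) error ≤ 2.38e-07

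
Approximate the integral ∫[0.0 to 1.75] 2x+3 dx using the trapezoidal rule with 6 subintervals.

f(x) = 2x+3
a = 0.0, b = 1.75, n = 6
h = (b - a)/n = 0.291667

Trapezoidal rule: (h/2)[f(x₀) + 2f(x₁) + 2f(x₂) + ... + f(xₙ)]

x_0 = 0.0000, f(x_0) = 3.000000, coefficient = 1
x_1 = 0.2917, f(x_1) = 3.583333, coefficient = 2
x_2 = 0.5833, f(x_2) = 4.166667, coefficient = 2
x_3 = 0.8750, f(x_3) = 4.750000, coefficient = 2
x_4 = 1.1667, f(x_4) = 5.333333, coefficient = 2
x_5 = 1.4583, f(x_5) = 5.916667, coefficient = 2
x_6 = 1.7500, f(x_6) = 6.500000, coefficient = 1

I ≈ (0.291667/2) × 57.000000 = 8.312500
Exact value: 8.312500
Error: 0.000000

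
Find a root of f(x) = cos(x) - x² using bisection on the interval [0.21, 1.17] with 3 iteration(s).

f(x) = cos(x) - x²
Initial interval: [0.21, 1.17]

Iteration 1:
  c_1 = (0.210000 + 1.170000)/2 = 0.690000
  f(c_1) = f(0.690000) = 0.295146
  f(a) × f(c) ≥ 0, new interval: [0.690000, 1.170000]
Iteration 2:
  c_2 = (0.690000 + 1.170000)/2 = 0.930000
  f(c_2) = f(0.930000) = -0.267066
  f(a) × f(c) < 0, new interval: [0.690000, 0.930000]
Iteration 3:
  c_3 = (0.690000 + 0.930000)/2 = 0.810000
  f(c_3) = f(0.810000) = 0.033398
  f(a) × f(c) ≥ 0, new interval: [0.810000, 0.930000]

After 3 iteration(s), the approximation is c_3 = 0.810000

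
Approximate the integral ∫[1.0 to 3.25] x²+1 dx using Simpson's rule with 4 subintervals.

f(x) = x²+1
a = 1.0, b = 3.25, n = 4
h = (b - a)/n = 0.562500

Simpson's rule: (h/3)[f(x₀) + 4f(x₁) + 2f(x₂) + ... + f(xₙ)]

x_0 = 1.0000, f(x_0) = 2.000000, coefficient = 1
x_1 = 1.5625, f(x_1) = 3.441406, coefficient = 4
x_2 = 2.1250, f(x_2) = 5.515625, coefficient = 2
x_3 = 2.6875, f(x_3) = 8.222656, coefficient = 4
x_4 = 3.2500, f(x_4) = 11.562500, coefficient = 1

I ≈ (0.562500/3) × 71.250000 = 13.359375
Exact value: 13.359375
Error: 0.000000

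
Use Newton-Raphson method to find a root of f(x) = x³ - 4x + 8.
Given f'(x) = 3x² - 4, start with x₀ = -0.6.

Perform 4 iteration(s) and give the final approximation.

f(x) = x³ - 4x + 8
f'(x) = 3x² - 4
x₀ = -0.6

Newton-Raphson formula: x_{n+1} = x_n - f(x_n)/f'(x_n)

Iteration 1:
  f(-0.600000) = 10.184000
  f'(-0.600000) = -2.920000
  x_1 = -0.600000 - 10.184000/(-2.920000) = 2.887671
Iteration 2:
  f(2.887671) = 20.528581
  f'(2.887671) = 21.015935
  x_2 = 2.887671 - 20.528581/21.015935 = 1.910861
Iteration 3:
  f(1.910861) = 7.333854
  f'(1.910861) = 6.954169
  x_3 = 1.910861 - 7.333854/6.954169 = 0.856263
Iteration 4:
  f(0.856263) = 5.202749
  f'(0.856263) = -1.800442
  x_4 = 0.856263 - 5.202749/(-1.800442) = 3.745969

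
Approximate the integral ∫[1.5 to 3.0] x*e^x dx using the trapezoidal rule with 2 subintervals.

f(x) = x*e^x
a = 1.5, b = 3.0, n = 2
h = (b - a)/n = 0.750000

Trapezoidal rule: (h/2)[f(x₀) + 2f(x₁) + 2f(x₂) + ... + f(xₙ)]

x_0 = 1.5000, f(x_0) = 6.722534, coefficient = 1
x_1 = 2.2500, f(x_1) = 21.347406, coefficient = 2
x_2 = 3.0000, f(x_2) = 60.256611, coefficient = 1

I ≈ (0.750000/2) × 109.673956 = 41.127733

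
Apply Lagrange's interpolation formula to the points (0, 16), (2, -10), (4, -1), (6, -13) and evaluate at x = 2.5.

Lagrange interpolation formula:
P(x) = Σ yᵢ × Lᵢ(x)
where Lᵢ(x) = Π_{j≠i} (x - xⱼ)/(xᵢ - xⱼ)

L_0(2.5) = (2.5 - 2)/(0 - 2) × (2.5 - 4)/(0 - 4) × (2.5 - 6)/(0 - 6) = -0.054688
L_1(2.5) = (2.5 - 0)/(2 - 0) × (2.5 - 4)/(2 - 4) × (2.5 - 6)/(2 - 6) = 0.820312
L_2(2.5) = (2.5 - 0)/(4 - 0) × (2.5 - 2)/(4 - 2) × (2.5 - 6)/(4 - 6) = 0.273438
L_3(2.5) = (2.5 - 0)/(6 - 0) × (2.5 - 2)/(6 - 2) × (2.5 - 4)/(6 - 4) = -0.039062

P(2.5) = 16×L_0(2.5) + (-10)×L_1(2.5) + (-1)×L_2(2.5) + (-13)×L_3(2.5)
P(2.5) = -8.843750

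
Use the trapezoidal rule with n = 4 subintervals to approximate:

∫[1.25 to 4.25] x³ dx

f(x) = x³
a = 1.25, b = 4.25, n = 4
h = (b - a)/n = 0.750000

Trapezoidal rule: (h/2)[f(x₀) + 2f(x₁) + 2f(x₂) + ... + f(xₙ)]

x_0 = 1.2500, f(x_0) = 1.953125, coefficient = 1
x_1 = 2.0000, f(x_1) = 8.000000, coefficient = 2
x_2 = 2.7500, f(x_2) = 20.796875, coefficient = 2
x_3 = 3.5000, f(x_3) = 42.875000, coefficient = 2
x_4 = 4.2500, f(x_4) = 76.765625, coefficient = 1

I ≈ (0.750000/2) × 222.062500 = 83.273438
Exact value: 80.953125
Error: 2.320312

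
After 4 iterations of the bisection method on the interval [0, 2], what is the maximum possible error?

Bisection error bound: |error| ≤ (b-a)/2^n
|error| ≤ (2 - 0)/2^4 = 2/2^4
|error| ≤ 0.1250000000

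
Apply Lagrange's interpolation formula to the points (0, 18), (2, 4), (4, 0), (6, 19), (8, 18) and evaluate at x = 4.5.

Lagrange interpolation formula:
P(x) = Σ yᵢ × Lᵢ(x)
where Lᵢ(x) = Π_{j≠i} (x - xⱼ)/(xᵢ - xⱼ)

L_0(4.5) = (4.5 - 2)/(0 - 2) × (4.5 - 4)/(0 - 4) × (4.5 - 6)/(0 - 6) × (4.5 - 8)/(0 - 8) = 0.017090
L_1(4.5) = (4.5 - 0)/(2 - 0) × (4.5 - 4)/(2 - 4) × (4.5 - 6)/(2 - 6) × (4.5 - 8)/(2 - 8) = -0.123047
L_2(4.5) = (4.5 - 0)/(4 - 0) × (4.5 - 2)/(4 - 2) × (4.5 - 6)/(4 - 6) × (4.5 - 8)/(4 - 8) = 0.922852
L_3(4.5) = (4.5 - 0)/(6 - 0) × (4.5 - 2)/(6 - 2) × (4.5 - 4)/(6 - 4) × (4.5 - 8)/(6 - 8) = 0.205078
L_4(4.5) = (4.5 - 0)/(8 - 0) × (4.5 - 2)/(8 - 2) × (4.5 - 4)/(8 - 4) × (4.5 - 6)/(8 - 6) = -0.021973

P(4.5) = 18×L_0(4.5) + 4×L_1(4.5) + 0×L_2(4.5) + 19×L_3(4.5) + 18×L_4(4.5)
P(4.5) = 3.316406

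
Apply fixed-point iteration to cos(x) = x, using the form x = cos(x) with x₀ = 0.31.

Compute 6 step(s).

Equation: cos(x) = x
Fixed-point form: x = cos(x)
x₀ = 0.31

x_1 = g(0.310000) = 0.952334
x_2 = g(0.952334) = 0.579783
x_3 = g(0.579783) = 0.836581
x_4 = g(0.836581) = 0.670005
x_5 = g(0.670005) = 0.783819
x_6 = g(0.783819) = 0.708223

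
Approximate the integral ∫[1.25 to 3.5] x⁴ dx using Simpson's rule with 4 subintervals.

f(x) = x⁴
a = 1.25, b = 3.5, n = 4
h = (b - a)/n = 0.562500

Simpson's rule: (h/3)[f(x₀) + 4f(x₁) + 2f(x₂) + ... + f(xₙ)]

x_0 = 1.2500, f(x_0) = 2.441406, coefficient = 1
x_1 = 1.8125, f(x_1) = 10.792252, coefficient = 4
x_2 = 2.3750, f(x_2) = 31.816650, coefficient = 2
x_3 = 2.9375, f(x_3) = 74.458023, coefficient = 4
x_4 = 3.5000, f(x_4) = 150.062500, coefficient = 1

I ≈ (0.562500/3) × 557.138306 = 104.463432
Exact value: 104.433398
Error: 0.030034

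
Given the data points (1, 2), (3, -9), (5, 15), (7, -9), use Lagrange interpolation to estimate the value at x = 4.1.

Lagrange interpolation formula:
P(x) = Σ yᵢ × Lᵢ(x)
where Lᵢ(x) = Π_{j≠i} (x - xⱼ)/(xᵢ - xⱼ)

L_0(4.1) = (4.1 - 3)/(1 - 3) × (4.1 - 5)/(1 - 5) × (4.1 - 7)/(1 - 7) = -0.059813
L_1(4.1) = (4.1 - 1)/(3 - 1) × (4.1 - 5)/(3 - 5) × (4.1 - 7)/(3 - 7) = 0.505688
L_2(4.1) = (4.1 - 1)/(5 - 1) × (4.1 - 3)/(5 - 3) × (4.1 - 7)/(5 - 7) = 0.618062
L_3(4.1) = (4.1 - 1)/(7 - 1) × (4.1 - 3)/(7 - 3) × (4.1 - 5)/(7 - 5) = -0.063938

P(4.1) = 2×L_0(4.1) + (-9)×L_1(4.1) + 15×L_2(4.1) + (-9)×L_3(4.1)
P(4.1) = 5.175562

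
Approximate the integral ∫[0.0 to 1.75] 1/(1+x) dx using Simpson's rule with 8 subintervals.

f(x) = 1/(1+x)
a = 0.0, b = 1.75, n = 8
h = (b - a)/n = 0.218750

Simpson's rule: (h/3)[f(x₀) + 4f(x₁) + 2f(x₂) + ... + f(xₙ)]

x_0 = 0.0000, f(x_0) = 1.000000, coefficient = 1
x_1 = 0.2188, f(x_1) = 0.820513, coefficient = 4
x_2 = 0.4375, f(x_2) = 0.695652, coefficient = 2
x_3 = 0.6562, f(x_3) = 0.603774, coefficient = 4
x_4 = 0.8750, f(x_4) = 0.533333, coefficient = 2
x_5 = 1.0938, f(x_5) = 0.477612, coefficient = 4
x_6 = 1.3125, f(x_6) = 0.432432, coefficient = 2
x_7 = 1.5312, f(x_7) = 0.395062, coefficient = 4
x_8 = 1.7500, f(x_8) = 0.363636, coefficient = 1

I ≈ (0.218750/3) × 13.874313 = 1.011669
Exact value: 1.011601
Error: 0.000068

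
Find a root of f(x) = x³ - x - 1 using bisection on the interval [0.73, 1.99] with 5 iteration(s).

f(x) = x³ - x - 1
Initial interval: [0.73, 1.99]

Iteration 1:
  c_1 = (0.730000 + 1.990000)/2 = 1.360000
  f(c_1) = f(1.360000) = 0.155456
  f(a) × f(c) < 0, new interval: [0.730000, 1.360000]
Iteration 2:
  c_2 = (0.730000 + 1.360000)/2 = 1.045000
  f(c_2) = f(1.045000) = -0.903834
  f(a) × f(c) ≥ 0, new interval: [1.045000, 1.360000]
Iteration 3:
  c_3 = (1.045000 + 1.360000)/2 = 1.202500
  f(c_3) = f(1.202500) = -0.463677
  f(a) × f(c) ≥ 0, new interval: [1.202500, 1.360000]
Iteration 4:
  c_4 = (1.202500 + 1.360000)/2 = 1.281250
  f(c_4) = f(1.281250) = -0.177948
  f(a) × f(c) ≥ 0, new interval: [1.281250, 1.360000]
Iteration 5:
  c_5 = (1.281250 + 1.360000)/2 = 1.320625
  f(c_5) = f(1.320625) = -0.017388
  f(a) × f(c) ≥ 0, new interval: [1.320625, 1.360000]

After 5 iteration(s), the approximation is c_5 = 1.320625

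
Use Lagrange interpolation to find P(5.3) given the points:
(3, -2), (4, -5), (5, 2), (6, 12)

Lagrange interpolation formula:
P(x) = Σ yᵢ × Lᵢ(x)
where Lᵢ(x) = Π_{j≠i} (x - xⱼ)/(xᵢ - xⱼ)

L_0(5.3) = (5.3 - 4)/(3 - 4) × (5.3 - 5)/(3 - 5) × (5.3 - 6)/(3 - 6) = 0.045500
L_1(5.3) = (5.3 - 3)/(4 - 3) × (5.3 - 5)/(4 - 5) × (5.3 - 6)/(4 - 6) = -0.241500
L_2(5.3) = (5.3 - 3)/(5 - 3) × (5.3 - 4)/(5 - 4) × (5.3 - 6)/(5 - 6) = 1.046500
L_3(5.3) = (5.3 - 3)/(6 - 3) × (5.3 - 4)/(6 - 4) × (5.3 - 5)/(6 - 5) = 0.149500

P(5.3) = (-2)×L_0(5.3) + (-5)×L_1(5.3) + 2×L_2(5.3) + 12×L_3(5.3)
P(5.3) = 5.003500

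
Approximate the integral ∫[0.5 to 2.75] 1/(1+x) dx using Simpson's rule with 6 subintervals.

f(x) = 1/(1+x)
a = 0.5, b = 2.75, n = 6
h = (b - a)/n = 0.375000

Simpson's rule: (h/3)[f(x₀) + 4f(x₁) + 2f(x₂) + ... + f(xₙ)]

x_0 = 0.5000, f(x_0) = 0.666667, coefficient = 1
x_1 = 0.8750, f(x_1) = 0.533333, coefficient = 4
x_2 = 1.2500, f(x_2) = 0.444444, coefficient = 2
x_3 = 1.6250, f(x_3) = 0.380952, coefficient = 4
x_4 = 2.0000, f(x_4) = 0.333333, coefficient = 2
x_5 = 2.3750, f(x_5) = 0.296296, coefficient = 4
x_6 = 2.7500, f(x_6) = 0.266667, coefficient = 1

I ≈ (0.375000/3) × 7.331217 = 0.916402
Exact value: 0.916291
Error: 0.000111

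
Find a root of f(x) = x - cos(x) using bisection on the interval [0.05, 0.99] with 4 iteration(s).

f(x) = x - cos(x)
Initial interval: [0.05, 0.99]

Iteration 1:
  c_1 = (0.050000 + 0.990000)/2 = 0.520000
  f(c_1) = f(0.520000) = -0.347819
  f(a) × f(c) ≥ 0, new interval: [0.520000, 0.990000]
Iteration 2:
  c_2 = (0.520000 + 0.990000)/2 = 0.755000
  f(c_2) = f(0.755000) = 0.026728
  f(a) × f(c) < 0, new interval: [0.520000, 0.755000]
Iteration 3:
  c_3 = (0.520000 + 0.755000)/2 = 0.637500
  f(c_3) = f(0.637500) = -0.166086
  f(a) × f(c) ≥ 0, new interval: [0.637500, 0.755000]
Iteration 4:
  c_4 = (0.637500 + 0.755000)/2 = 0.696250
  f(c_4) = f(0.696250) = -0.071003
  f(a) × f(c) ≥ 0, new interval: [0.696250, 0.755000]

After 4 iteration(s), the approximation is c_4 = 0.696250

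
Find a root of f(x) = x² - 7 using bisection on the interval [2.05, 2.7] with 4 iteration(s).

f(x) = x² - 7
Initial interval: [2.05, 2.7]

Iteration 1:
  c_1 = (2.050000 + 2.700000)/2 = 2.375000
  f(c_1) = f(2.375000) = -1.359375
  f(a) × f(c) ≥ 0, new interval: [2.375000, 2.700000]
Iteration 2:
  c_2 = (2.375000 + 2.700000)/2 = 2.537500
  f(c_2) = f(2.537500) = -0.561094
  f(a) × f(c) ≥ 0, new interval: [2.537500, 2.700000]
Iteration 3:
  c_3 = (2.537500 + 2.700000)/2 = 2.618750
  f(c_3) = f(2.618750) = -0.142148
  f(a) × f(c) ≥ 0, new interval: [2.618750, 2.700000]
Iteration 4:
  c_4 = (2.618750 + 2.700000)/2 = 2.659375
  f(c_4) = f(2.659375) = 0.072275
  f(a) × f(c) < 0, new interval: [2.618750, 2.659375]

After 4 iteration(s), the approximation is c_4 = 2.659375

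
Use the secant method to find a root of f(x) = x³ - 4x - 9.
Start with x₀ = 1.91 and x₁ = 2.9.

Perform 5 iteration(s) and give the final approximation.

f(x) = x³ - 4x - 9
x₀ = 1.91, x₁ = 2.9

Secant formula: x_{n+1} = x_n - f(x_n)(x_n - x_{n-1})/(f(x_n) - f(x_{n-1}))

Iteration 1:
  f(1.910000) = -9.672129
  f(2.900000) = 3.789000
  x_2 = 2.900000 - 3.789000×(2.900000 - 1.910000)/(3.789000 - (-9.672129))
       = 2.621338
Iteration 2:
  f(2.900000) = 3.789000
  f(2.621338) = -1.473062
  x_3 = 2.621338 - (-1.473062)×(2.621338 - 2.900000)/(-1.473062 - 3.789000)
       = 2.699346
Iteration 3:
  f(2.621338) = -1.473062
  f(2.699346) = -0.128676
  x_4 = 2.699346 - (-0.128676)×(2.699346 - 2.621338)/(-0.128676 - (-1.473062))
       = 2.706813
Iteration 4:
  f(2.699346) = -0.128676
  f(2.706813) = 0.005123
  x_5 = 2.706813 - 0.005123×(2.706813 - 2.699346)/(0.005123 - (-0.128676))
       = 2.706527
Iteration 5:
  f(2.706813) = 0.005123
  f(2.706527) = -0.000017
  x_6 = 2.706527 - (-0.000017)×(2.706527 - 2.706813)/(-0.000017 - 0.005123)
       = 2.706528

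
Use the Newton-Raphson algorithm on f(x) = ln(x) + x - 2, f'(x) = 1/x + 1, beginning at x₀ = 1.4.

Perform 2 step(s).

f(x) = ln(x) + x - 2
f'(x) = 1/x + 1
x₀ = 1.4

Newton-Raphson formula: x_{n+1} = x_n - f(x_n)/f'(x_n)

Iteration 1:
  f(1.400000) = -0.263528
  f'(1.400000) = 1.714286
  x_1 = 1.400000 - (-0.263528)/1.714286 = 1.553725
Iteration 2:
  f(1.553725) = -0.005621
  f'(1.553725) = 1.643615
  x_2 = 1.553725 - (-0.005621)/1.643615 = 1.557144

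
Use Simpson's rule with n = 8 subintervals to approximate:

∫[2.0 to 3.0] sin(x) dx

f(x) = sin(x)
a = 2.0, b = 3.0, n = 8
h = (b - a)/n = 0.125000

Simpson's rule: (h/3)[f(x₀) + 4f(x₁) + 2f(x₂) + ... + f(xₙ)]

x_0 = 2.0000, f(x_0) = 0.909297, coefficient = 1
x_1 = 2.1250, f(x_1) = 0.850320, coefficient = 4
x_2 = 2.2500, f(x_2) = 0.778073, coefficient = 2
x_3 = 2.3750, f(x_3) = 0.693685, coefficient = 4
x_4 = 2.5000, f(x_4) = 0.598472, coefficient = 2
x_5 = 2.6250, f(x_5) = 0.493920, coefficient = 4
x_6 = 2.7500, f(x_6) = 0.381661, coefficient = 2
x_7 = 2.8750, f(x_7) = 0.263446, coefficient = 4
x_8 = 3.0000, f(x_8) = 0.141120, coefficient = 1

I ≈ (0.125000/3) × 13.772315 = 0.573846
Exact value: 0.573846
Error: 0.000001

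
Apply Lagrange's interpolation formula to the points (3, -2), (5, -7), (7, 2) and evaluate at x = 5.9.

Lagrange interpolation formula:
P(x) = Σ yᵢ × Lᵢ(x)
where Lᵢ(x) = Π_{j≠i} (x - xⱼ)/(xᵢ - xⱼ)

L_0(5.9) = (5.9 - 5)/(3 - 5) × (5.9 - 7)/(3 - 7) = -0.123750
L_1(5.9) = (5.9 - 3)/(5 - 3) × (5.9 - 7)/(5 - 7) = 0.797500
L_2(5.9) = (5.9 - 3)/(7 - 3) × (5.9 - 5)/(7 - 5) = 0.326250

P(5.9) = (-2)×L_0(5.9) + (-7)×L_1(5.9) + 2×L_2(5.9)
P(5.9) = -4.682500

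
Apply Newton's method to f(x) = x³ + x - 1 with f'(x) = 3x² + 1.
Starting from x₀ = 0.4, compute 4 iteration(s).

f(x) = x³ + x - 1
f'(x) = 3x² + 1
x₀ = 0.4

Newton-Raphson formula: x_{n+1} = x_n - f(x_n)/f'(x_n)

Iteration 1:
  f(0.400000) = -0.536000
  f'(0.400000) = 1.480000
  x_1 = 0.400000 - (-0.536000)/1.480000 = 0.762162
Iteration 2:
  f(0.762162) = 0.204895
  f'(0.762162) = 2.742673
  x_2 = 0.762162 - 0.204895/2.742673 = 0.687456
Iteration 3:
  f(0.687456) = 0.012344
  f'(0.687456) = 2.417786
  x_3 = 0.687456 - 0.012344/2.417786 = 0.682350
Iteration 4:
  f(0.682350) = 0.000054
  f'(0.682350) = 2.396805
  x_4 = 0.682350 - 0.000054/2.396805 = 0.682328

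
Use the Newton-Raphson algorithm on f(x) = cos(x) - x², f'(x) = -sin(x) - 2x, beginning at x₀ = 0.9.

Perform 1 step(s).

f(x) = cos(x) - x²
f'(x) = -sin(x) - 2x
x₀ = 0.9

Newton-Raphson formula: x_{n+1} = x_n - f(x_n)/f'(x_n)

Iteration 1:
  f(0.900000) = -0.188390
  f'(0.900000) = -2.583327
  x_1 = 0.900000 - (-0.188390)/(-2.583327) = 0.827075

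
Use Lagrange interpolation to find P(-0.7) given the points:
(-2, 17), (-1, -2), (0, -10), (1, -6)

Lagrange interpolation formula:
P(x) = Σ yᵢ × Lᵢ(x)
where Lᵢ(x) = Π_{j≠i} (x - xⱼ)/(xᵢ - xⱼ)

L_0(-0.7) = (-0.7 - (-1))/(-2 - (-1)) × (-0.7 - 0)/(-2 - 0) × (-0.7 - 1)/(-2 - 1) = -0.059500
L_1(-0.7) = (-0.7 - (-2))/(-1 - (-2)) × (-0.7 - 0)/(-1 - 0) × (-0.7 - 1)/(-1 - 1) = 0.773500
L_2(-0.7) = (-0.7 - (-2))/(0 - (-2)) × (-0.7 - (-1))/(0 - (-1)) × (-0.7 - 1)/(0 - 1) = 0.331500
L_3(-0.7) = (-0.7 - (-2))/(1 - (-2)) × (-0.7 - (-1))/(1 - (-1)) × (-0.7 - 0)/(1 - 0) = -0.045500

P(-0.7) = 17×L_0(-0.7) + (-2)×L_1(-0.7) + (-10)×L_2(-0.7) + (-6)×L_3(-0.7)
P(-0.7) = -5.600500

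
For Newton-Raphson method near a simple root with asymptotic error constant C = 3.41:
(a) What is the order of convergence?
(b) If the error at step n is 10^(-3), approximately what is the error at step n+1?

(a) Newton-Raphson has quadratic (order 2) convergence near simple roots.
    This means |e_{n+1}| ≈ C|e_n|².

(b) With |e_n| = 10^(-3) and C = 3.41:
    |e_{n+1}| ≈ 3.41 × (10^(-3))² = 3.41 × 10^(-6)

(a) 2 (quadratic); (b) |e_{n+1}| ≈ 3.410e-06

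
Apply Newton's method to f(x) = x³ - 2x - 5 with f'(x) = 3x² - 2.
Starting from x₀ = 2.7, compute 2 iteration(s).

f(x) = x³ - 2x - 5
f'(x) = 3x² - 2
x₀ = 2.7

Newton-Raphson formula: x_{n+1} = x_n - f(x_n)/f'(x_n)

Iteration 1:
  f(2.700000) = 9.283000
  f'(2.700000) = 19.870000
  x_1 = 2.700000 - 9.283000/19.870000 = 2.232813
Iteration 2:
  f(2.232813) = 1.665964
  f'(2.232813) = 12.956366
  x_2 = 2.232813 - 1.665964/12.956366 = 2.104231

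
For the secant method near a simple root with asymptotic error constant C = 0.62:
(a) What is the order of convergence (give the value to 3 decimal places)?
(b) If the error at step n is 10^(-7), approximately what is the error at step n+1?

(a) Secant method has superlinear convergence with order φ = (1+√5)/2 ≈ 1.618.
    This means |e_{n+1}| ≈ C|e_n|^1.618.

(b) With |e_n| = 10^(-7) and C = 0.62:
    |e_{n+1}| ≈ 0.62 × (10^(-7))^1.618 = 0.62 × 10^(-11.33)

(a) ≈ 1.618 (golden ratio); (b) |e_{n+1}| ≈ 2.925e-12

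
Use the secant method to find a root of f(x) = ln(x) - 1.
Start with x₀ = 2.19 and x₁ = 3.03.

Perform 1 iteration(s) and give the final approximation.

f(x) = ln(x) - 1
x₀ = 2.19, x₁ = 3.03

Secant formula: x_{n+1} = x_n - f(x_n)(x_n - x_{n-1})/(f(x_n) - f(x_{n-1}))

Iteration 1:
  f(2.190000) = -0.216098
  f(3.030000) = 0.108563
  x_2 = 3.030000 - 0.108563×(3.030000 - 2.190000)/(0.108563 - (-0.216098))
       = 2.749114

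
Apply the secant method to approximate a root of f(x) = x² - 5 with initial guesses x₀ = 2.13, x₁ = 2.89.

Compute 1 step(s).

f(x) = x² - 5
x₀ = 2.13, x₁ = 2.89

Secant formula: x_{n+1} = x_n - f(x_n)(x_n - x_{n-1})/(f(x_n) - f(x_{n-1}))

Iteration 1:
  f(2.130000) = -0.463100
  f(2.890000) = 3.352100
  x_2 = 2.890000 - 3.352100×(2.890000 - 2.130000)/(3.352100 - (-0.463100))
       = 2.222251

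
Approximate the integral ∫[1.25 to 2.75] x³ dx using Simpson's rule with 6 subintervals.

f(x) = x³
a = 1.25, b = 2.75, n = 6
h = (b - a)/n = 0.250000

Simpson's rule: (h/3)[f(x₀) + 4f(x₁) + 2f(x₂) + ... + f(xₙ)]

x_0 = 1.2500, f(x_0) = 1.953125, coefficient = 1
x_1 = 1.5000, f(x_1) = 3.375000, coefficient = 4
x_2 = 1.7500, f(x_2) = 5.359375, coefficient = 2
x_3 = 2.0000, f(x_3) = 8.000000, coefficient = 4
x_4 = 2.2500, f(x_4) = 11.390625, coefficient = 2
x_5 = 2.5000, f(x_5) = 15.625000, coefficient = 4
x_6 = 2.7500, f(x_6) = 20.796875, coefficient = 1

I ≈ (0.250000/3) × 164.250000 = 13.687500
Exact value: 13.687500
Error: 0.000000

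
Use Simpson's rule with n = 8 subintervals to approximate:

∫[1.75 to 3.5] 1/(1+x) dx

f(x) = 1/(1+x)
a = 1.75, b = 3.5, n = 8
h = (b - a)/n = 0.218750

Simpson's rule: (h/3)[f(x₀) + 4f(x₁) + 2f(x₂) + ... + f(xₙ)]

x_0 = 1.7500, f(x_0) = 0.363636, coefficient = 1
x_1 = 1.9688, f(x_1) = 0.336842, coefficient = 4
x_2 = 2.1875, f(x_2) = 0.313725, coefficient = 2
x_3 = 2.4062, f(x_3) = 0.293578, coefficient = 4
x_4 = 2.6250, f(x_4) = 0.275862, coefficient = 2
x_5 = 2.8438, f(x_5) = 0.260163, coefficient = 4
x_6 = 3.0625, f(x_6) = 0.246154, coefficient = 2
x_7 = 3.2812, f(x_7) = 0.233577, coefficient = 4
x_8 = 3.5000, f(x_8) = 0.222222, coefficient = 1

I ≈ (0.218750/3) × 6.753979 = 0.492478
Exact value: 0.492476
Error: 0.000001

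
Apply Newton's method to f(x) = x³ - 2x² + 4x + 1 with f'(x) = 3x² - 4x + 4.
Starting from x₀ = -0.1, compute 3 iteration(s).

f(x) = x³ - 2x² + 4x + 1
f'(x) = 3x² - 4x + 4
x₀ = -0.1

Newton-Raphson formula: x_{n+1} = x_n - f(x_n)/f'(x_n)

Iteration 1:
  f(-0.100000) = 0.579000
  f'(-0.100000) = 4.430000
  x_1 = -0.100000 - 0.579000/4.430000 = -0.230700
Iteration 2:
  f(-0.230700) = -0.041522
  f'(-0.230700) = 5.082466
  x_2 = -0.230700 - (-0.041522)/5.082466 = -0.222530
Iteration 3:
  f(-0.222530) = -0.000179
  f'(-0.222530) = 5.038679
  x_3 = -0.222530 - (-0.000179)/5.038679 = -0.222495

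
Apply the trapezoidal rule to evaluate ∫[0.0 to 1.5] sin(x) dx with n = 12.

f(x) = sin(x)
a = 0.0, b = 1.5, n = 12
h = (b - a)/n = 0.125000

Trapezoidal rule: (h/2)[f(x₀) + 2f(x₁) + 2f(x₂) + ... + f(xₙ)]

x_0 = 0.0000, f(x_0) = 0.000000, coefficient = 1
x_1 = 0.1250, f(x_1) = 0.124675, coefficient = 2
x_2 = 0.2500, f(x_2) = 0.247404, coefficient = 2
x_3 = 0.3750, f(x_3) = 0.366273, coefficient = 2
x_4 = 0.5000, f(x_4) = 0.479426, coefficient = 2
x_5 = 0.6250, f(x_5) = 0.585097, coefficient = 2
x_6 = 0.7500, f(x_6) = 0.681639, coefficient = 2
x_7 = 0.8750, f(x_7) = 0.767544, coefficient = 2
x_8 = 1.0000, f(x_8) = 0.841471, coefficient = 2
x_9 = 1.1250, f(x_9) = 0.902268, coefficient = 2
x_10 = 1.2500, f(x_10) = 0.948985, coefficient = 2
x_11 = 1.3750, f(x_11) = 0.980893, coefficient = 2
x_12 = 1.5000, f(x_12) = 0.997495, coefficient = 1

I ≈ (0.125000/2) × 14.848840 = 0.928053
Exact value: 0.929263
Error: 0.001210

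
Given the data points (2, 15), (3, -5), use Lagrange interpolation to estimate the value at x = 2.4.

Lagrange interpolation formula:
P(x) = Σ yᵢ × Lᵢ(x)
where Lᵢ(x) = Π_{j≠i} (x - xⱼ)/(xᵢ - xⱼ)

L_0(2.4) = (2.4 - 3)/(2 - 3) = 0.600000
L_1(2.4) = (2.4 - 2)/(3 - 2) = 0.400000

P(2.4) = 15×L_0(2.4) + (-5)×L_1(2.4)
P(2.4) = 7.000000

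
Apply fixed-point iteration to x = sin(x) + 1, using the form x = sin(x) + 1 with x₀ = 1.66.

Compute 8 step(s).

Equation: x = sin(x) + 1
Fixed-point form: x = sin(x) + 1
x₀ = 1.66

x_1 = g(1.660000) = 1.996024
x_2 = g(1.996024) = 1.910945
x_3 = g(1.910945) = 1.942705
x_4 = g(1.942705) = 1.931635
x_5 = g(1.931635) = 1.935601
x_6 = g(1.935601) = 1.934193
x_7 = g(1.934193) = 1.934695
x_8 = g(1.934695) = 1.934516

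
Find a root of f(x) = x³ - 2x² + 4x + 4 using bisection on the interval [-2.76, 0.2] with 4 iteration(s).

f(x) = x³ - 2x² + 4x + 4
Initial interval: [-2.76, 0.2]

Iteration 1:
  c_1 = (-2.760000 + 0.200000)/2 = -1.280000
  f(c_1) = f(-1.280000) = -6.493952
  f(a) × f(c) ≥ 0, new interval: [-1.280000, 0.200000]
Iteration 2:
  c_2 = (-1.280000 + 0.200000)/2 = -0.540000
  f(c_2) = f(-0.540000) = 1.099336
  f(a) × f(c) < 0, new interval: [-1.280000, -0.540000]
Iteration 3:
  c_3 = (-1.280000 + (-0.540000))/2 = -0.910000
  f(c_3) = f(-0.910000) = -2.049771
  f(a) × f(c) ≥ 0, new interval: [-0.910000, -0.540000]
Iteration 4:
  c_4 = (-0.910000 + (-0.540000))/2 = -0.725000
  f(c_4) = f(-0.725000) = -0.332328
  f(a) × f(c) ≥ 0, new interval: [-0.725000, -0.540000]

After 4 iteration(s), the approximation is c_4 = -0.725000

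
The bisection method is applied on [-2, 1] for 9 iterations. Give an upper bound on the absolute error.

Bisection error bound: |error| ≤ (b-a)/2^n
|error| ≤ (1 - (-2))/2^9 = 3/2^9
|error| ≤ 0.0058593750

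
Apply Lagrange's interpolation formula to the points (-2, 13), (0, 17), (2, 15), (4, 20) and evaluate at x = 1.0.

Lagrange interpolation formula:
P(x) = Σ yᵢ × Lᵢ(x)
where Lᵢ(x) = Π_{j≠i} (x - xⱼ)/(xᵢ - xⱼ)

L_0(1.0) = (1.0 - 0)/(-2 - 0) × (1.0 - 2)/(-2 - 2) × (1.0 - 4)/(-2 - 4) = -0.062500
L_1(1.0) = (1.0 - (-2))/(0 - (-2)) × (1.0 - 2)/(0 - 2) × (1.0 - 4)/(0 - 4) = 0.562500
L_2(1.0) = (1.0 - (-2))/(2 - (-2)) × (1.0 - 0)/(2 - 0) × (1.0 - 4)/(2 - 4) = 0.562500
L_3(1.0) = (1.0 - (-2))/(4 - (-2)) × (1.0 - 0)/(4 - 0) × (1.0 - 2)/(4 - 2) = -0.062500

P(1.0) = 13×L_0(1.0) + 17×L_1(1.0) + 15×L_2(1.0) + 20×L_3(1.0)
P(1.0) = 15.937500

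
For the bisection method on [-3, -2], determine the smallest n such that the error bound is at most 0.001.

We need (b-a)/2^n ≤ 0.001
(-2 - (-3))/2^n ≤ 0.001
1/2^n ≤ 0.001
2^n ≥ 1000
n ≥ log₂(1000) = 9.97
n ≥ 10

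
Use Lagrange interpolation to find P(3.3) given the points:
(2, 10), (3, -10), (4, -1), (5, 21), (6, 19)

Lagrange interpolation formula:
P(x) = Σ yᵢ × Lᵢ(x)
where Lᵢ(x) = Π_{j≠i} (x - xⱼ)/(xᵢ - xⱼ)

L_0(3.3) = (3.3 - 3)/(2 - 3) × (3.3 - 4)/(2 - 4) × (3.3 - 5)/(2 - 5) × (3.3 - 6)/(2 - 6) = -0.040162
L_1(3.3) = (3.3 - 2)/(3 - 2) × (3.3 - 4)/(3 - 4) × (3.3 - 5)/(3 - 5) × (3.3 - 6)/(3 - 6) = 0.696150
L_2(3.3) = (3.3 - 2)/(4 - 2) × (3.3 - 3)/(4 - 3) × (3.3 - 5)/(4 - 5) × (3.3 - 6)/(4 - 6) = 0.447525
L_3(3.3) = (3.3 - 2)/(5 - 2) × (3.3 - 3)/(5 - 3) × (3.3 - 4)/(5 - 4) × (3.3 - 6)/(5 - 6) = -0.122850
L_4(3.3) = (3.3 - 2)/(6 - 2) × (3.3 - 3)/(6 - 3) × (3.3 - 4)/(6 - 4) × (3.3 - 5)/(6 - 5) = 0.019337

P(3.3) = 10×L_0(3.3) + (-10)×L_1(3.3) + (-1)×L_2(3.3) + 21×L_3(3.3) + 19×L_4(3.3)
P(3.3) = -10.023088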